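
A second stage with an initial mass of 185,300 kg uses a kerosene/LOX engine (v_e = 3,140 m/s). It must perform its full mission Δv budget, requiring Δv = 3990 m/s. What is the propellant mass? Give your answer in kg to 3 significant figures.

propellant mass ≈ 133000 kg

Rocket equation: m₀/m_f = exp(Δv / v_e) = exp(3990 / 3140.0) = exp(1.2707) = 3.5633.
m_f = 185,300 / 3.5633 = 52,002.4 kg, so propellant = m₀ − m_f = 185,300 − 52,002.4 = 133,297.6 kg.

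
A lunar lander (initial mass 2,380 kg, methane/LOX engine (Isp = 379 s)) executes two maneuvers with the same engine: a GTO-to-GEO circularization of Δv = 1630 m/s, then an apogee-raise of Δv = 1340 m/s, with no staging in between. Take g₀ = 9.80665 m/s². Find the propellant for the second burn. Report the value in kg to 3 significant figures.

propellant for the second burn ≈ 465 kg

v_e = Isp · g₀ = 379 × 9.80665 = 3716.7 m/s.
After the first burn: m = 2380 × exp(−1630/3716.7) = 2380 × 0.64497 = 1,535.03 kg.
After the second burn: m = 1,535.03 × exp(−1340/3716.7) = 1,535.03 × 0.69730 = 1,070.38 kg.
Second-burn propellant = 1,535.03 − 1,070.38 = 464.65 kg.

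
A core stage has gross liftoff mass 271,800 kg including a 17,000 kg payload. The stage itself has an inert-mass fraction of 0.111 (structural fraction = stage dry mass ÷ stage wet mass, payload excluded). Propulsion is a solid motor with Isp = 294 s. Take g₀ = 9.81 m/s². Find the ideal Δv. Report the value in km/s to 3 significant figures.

Δv ≈ 5.17 km/s

Stage wet mass = m₀ − payload = 271,800 − 17,000 = 254,800 kg.
Stage dry mass = ε × stage wet mass = 0.111 × 254,800 = 28,282.8 kg.
Burnout mass m_f = stage dry + payload = 28,282.8 + 17,000 = 45,282.8 kg.
v_e = Isp · g₀ = 294 × 9.81 = 2884.1 m/s.
Δv = v_e · ln(271,800/45,282.8) = 2884.1 × ln(6.002) = 2884.1 × 1.7921 ≈ 5169 m/s.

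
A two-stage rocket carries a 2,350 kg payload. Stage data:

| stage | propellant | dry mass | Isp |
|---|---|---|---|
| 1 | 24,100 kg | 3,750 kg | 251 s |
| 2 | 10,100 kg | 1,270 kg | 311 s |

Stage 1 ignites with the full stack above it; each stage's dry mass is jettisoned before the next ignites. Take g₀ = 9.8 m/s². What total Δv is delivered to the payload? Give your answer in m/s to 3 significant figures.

Ignition mass of stage 1 = 24,100+3,750 + 10,100+1,270 + 2,350 = 41,570 kg.
Stage 1: m₀ = 41,570 kg, m_f = 41,570 − 24,100 = 17,470 kg; Δv = 251×9.8×ln(2.38) = 2459.8×0.8669 ≈ 2132 m/s.
Stage 2: m₀ = 13,720 kg, m_f = 13,720 − 10,100 = 3,620 kg; Δv = 311×9.8×ln(3.79) = 3047.8×1.3324 ≈ 4061 m/s.
Total Δv = 2132 + 4061 = 6193 m/s.

Δv ≈ 6190 m/s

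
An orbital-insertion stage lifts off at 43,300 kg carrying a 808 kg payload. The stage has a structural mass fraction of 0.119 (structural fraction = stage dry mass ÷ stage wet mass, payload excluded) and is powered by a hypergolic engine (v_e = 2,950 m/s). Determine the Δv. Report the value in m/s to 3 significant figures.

Δv ≈ 5900 m/s

Stage wet mass = m₀ − payload = 43,300 − 808 = 42,492 kg.
Stage dry mass = ε × stage wet mass = 0.119 × 42,492 = 5,056.55 kg.
Burnout mass m_f = stage dry + payload = 5,056.55 + 808 = 5,864.55 kg.
Δv = v_e · ln(43,300/5,864.55) = 2950.0 × ln(7.383) = 2950.0 × 1.9992 ≈ 5898 m/s.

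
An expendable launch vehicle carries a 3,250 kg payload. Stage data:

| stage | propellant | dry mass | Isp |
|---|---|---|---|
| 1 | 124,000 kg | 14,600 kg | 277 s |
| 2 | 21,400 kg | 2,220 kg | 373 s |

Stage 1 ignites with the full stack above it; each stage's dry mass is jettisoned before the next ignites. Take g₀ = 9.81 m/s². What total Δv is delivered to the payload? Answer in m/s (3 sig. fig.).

Δv ≈ 9580 m/s

Ignition mass of stage 1 = 124,000+14,600 + 21,400+2,220 + 3,250 = 165,470 kg.
Stage 1: m₀ = 165,470 kg, m_f = 165,470 − 124,000 = 41,470 kg; Δv = 277×9.81×ln(3.99) = 2717.4×1.3838 ≈ 3760 m/s.
Stage 2: m₀ = 26,870 kg, m_f = 26,870 − 21,400 = 5,470 kg; Δv = 373×9.81×ln(4.912) = 3659.1×1.5917 ≈ 5824 m/s.
Total Δv = 3760 + 5824 = 9584 m/s.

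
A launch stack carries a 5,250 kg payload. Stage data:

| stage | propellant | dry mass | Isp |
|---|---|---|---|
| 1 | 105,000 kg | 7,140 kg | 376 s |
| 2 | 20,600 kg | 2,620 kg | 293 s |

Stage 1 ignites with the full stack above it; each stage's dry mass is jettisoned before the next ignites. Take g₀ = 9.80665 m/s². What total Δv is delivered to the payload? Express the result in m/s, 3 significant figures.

Ignition mass of stage 1 = 105,000+7,140 + 20,600+2,620 + 5,250 = 140,610 kg.
Stage 1: m₀ = 140,610 kg, m_f = 140,610 − 105,000 = 35,610 kg; Δv = 376×9.80665×ln(3.949) = 3687.3×1.3734 ≈ 5064 m/s.
Stage 2: m₀ = 28,470 kg, m_f = 28,470 − 20,600 = 7,870 kg; Δv = 293×9.80665×ln(3.618) = 2873.3×1.2858 ≈ 3695 m/s.
Total Δv = 5064 + 3695 = 8759 m/s.

Δv ≈ 8760 m/s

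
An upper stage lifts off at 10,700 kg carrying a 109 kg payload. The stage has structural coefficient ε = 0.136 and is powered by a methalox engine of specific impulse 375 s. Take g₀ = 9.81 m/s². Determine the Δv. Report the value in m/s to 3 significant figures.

Stage wet mass = m₀ − payload = 10,700 − 109 = 10,591 kg.
Stage dry mass = ε × stage wet mass = 0.136 × 10,591 = 1,440.38 kg.
Burnout mass m_f = stage dry + payload = 1,440.38 + 109 = 1,549.38 kg.
v_e = Isp · g₀ = 375 × 9.81 = 3678.8 m/s.
Δv = v_e · ln(10,700/1,549.38) = 3678.8 × ln(6.906) = 3678.8 × 1.9324 ≈ 7109 m/s.

Δv ≈ 7110 m/s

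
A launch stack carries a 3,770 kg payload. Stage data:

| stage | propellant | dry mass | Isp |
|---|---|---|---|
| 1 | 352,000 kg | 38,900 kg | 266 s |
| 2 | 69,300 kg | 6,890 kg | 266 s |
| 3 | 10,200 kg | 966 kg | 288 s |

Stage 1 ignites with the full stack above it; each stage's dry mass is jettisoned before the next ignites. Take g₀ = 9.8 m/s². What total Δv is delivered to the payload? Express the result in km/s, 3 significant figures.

Ignition mass of stage 1 = 352,000+38,900 + 69,300+6,890 + 10,200+966 + 3,770 = 482,026 kg.
Stage 1: m₀ = 482,026 kg, m_f = 482,026 − 352,000 = 130,026 kg; Δv = 266×9.8×ln(3.707) = 2606.8×1.3103 ≈ 3416 m/s.
Stage 2: m₀ = 91,126 kg, m_f = 91,126 − 69,300 = 21,826 kg; Δv = 266×9.8×ln(4.175) = 2606.8×1.4291 ≈ 3725 m/s.
Stage 3: m₀ = 14,936 kg, m_f = 14,936 − 10,200 = 4,736 kg; Δv = 288×9.8×ln(3.154) = 2822.4×1.1486 ≈ 3242 m/s.
Total Δv = 3416 + 3725 + 3242 = 10383 m/s.

Δv ≈ 10.4 km/s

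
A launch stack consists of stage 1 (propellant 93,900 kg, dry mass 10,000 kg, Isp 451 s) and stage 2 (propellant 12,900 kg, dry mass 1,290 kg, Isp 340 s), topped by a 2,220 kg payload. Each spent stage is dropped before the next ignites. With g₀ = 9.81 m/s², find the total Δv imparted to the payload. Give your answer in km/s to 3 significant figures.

Ignition mass of stage 1 = 93,900+10,000 + 12,900+1,290 + 2,220 = 120,310 kg.
Stage 1: m₀ = 120,310 kg, m_f = 120,310 − 93,900 = 26,410 kg; Δv = 451×9.81×ln(4.555) = 4424.3×1.5163 ≈ 6709 m/s.
Stage 2: m₀ = 16,410 kg, m_f = 16,410 − 12,900 = 3,510 kg; Δv = 340×9.81×ln(4.675) = 3335.4×1.5423 ≈ 5144 m/s.
Total Δv = 6709 + 5144 = 11853 m/s.

Δv ≈ 11.9 km/s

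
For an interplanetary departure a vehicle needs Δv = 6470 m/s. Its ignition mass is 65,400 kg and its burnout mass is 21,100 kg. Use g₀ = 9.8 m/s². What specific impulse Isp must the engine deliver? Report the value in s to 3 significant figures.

ln(m₀/m_f) = ln(65400/21100) = ln(3.1) = 1.1312.
Rocket equation: v_e = Δv / ln(m₀/m_f) = 6470 / 1.1312 = 5719.3 m/s.
Isp = v_e / g₀ = 5719.3 / 9.8 = 583.6 s.

Isp ≈ 584 s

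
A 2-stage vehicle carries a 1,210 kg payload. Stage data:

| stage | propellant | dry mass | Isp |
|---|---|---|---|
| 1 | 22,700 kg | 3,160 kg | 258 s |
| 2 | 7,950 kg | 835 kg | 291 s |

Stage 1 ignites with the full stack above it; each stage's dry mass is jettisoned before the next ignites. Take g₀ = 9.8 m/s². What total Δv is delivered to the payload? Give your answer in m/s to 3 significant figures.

Δv ≈ 7060 m/s

Ignition mass of stage 1 = 22,700+3,160 + 7,950+835 + 1,210 = 35,855 kg.
Stage 1: m₀ = 35,855 kg, m_f = 35,855 − 22,700 = 13,155 kg; Δv = 258×9.8×ln(2.726) = 2528.4×1.0027 ≈ 2535 m/s.
Stage 2: m₀ = 9,995 kg, m_f = 9,995 − 7,950 = 2,045 kg; Δv = 291×9.8×ln(4.888) = 2851.8×1.5867 ≈ 4525 m/s.
Total Δv = 2535 + 4525 = 7060 m/s.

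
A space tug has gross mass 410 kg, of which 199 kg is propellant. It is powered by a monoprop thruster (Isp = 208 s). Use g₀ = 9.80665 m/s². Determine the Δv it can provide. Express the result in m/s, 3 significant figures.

Δv ≈ 1360 m/s

v_e = Isp · g₀ = 208 × 9.80665 = 2039.8 m/s.
m_f = m₀ − m_prop = 410 − 199 = 211 kg.
Δv = v_e · ln(m₀/m_f) = 2039.8 × ln(1.943) = 2039.8 × 0.6643 ≈ 1355.0 m/s.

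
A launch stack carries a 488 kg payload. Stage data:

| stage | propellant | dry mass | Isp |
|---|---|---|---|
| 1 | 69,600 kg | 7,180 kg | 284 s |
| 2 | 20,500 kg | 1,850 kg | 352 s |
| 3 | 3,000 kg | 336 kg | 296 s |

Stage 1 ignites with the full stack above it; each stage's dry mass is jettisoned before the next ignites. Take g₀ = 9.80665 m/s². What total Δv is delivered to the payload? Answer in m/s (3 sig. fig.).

Δv ≈ 12900 m/s

Ignition mass of stage 1 = 69,600+7,180 + 20,500+1,850 + 3,000+336 + 488 = 102,954 kg.
Stage 1: m₀ = 102,954 kg, m_f = 102,954 − 69,600 = 33,354 kg; Δv = 284×9.80665×ln(3.087) = 2785.1×1.1271 ≈ 3139 m/s.
Stage 2: m₀ = 26,174 kg, m_f = 26,174 − 20,500 = 5,674 kg; Δv = 352×9.80665×ln(4.613) = 3451.9×1.5289 ≈ 5278 m/s.
Stage 3: m₀ = 3,824 kg, m_f = 3,824 − 3,000 = 824 kg; Δv = 296×9.80665×ln(4.641) = 2902.8×1.5349 ≈ 4455 m/s.
Total Δv = 3139 + 5278 + 4455 = 12872 m/s.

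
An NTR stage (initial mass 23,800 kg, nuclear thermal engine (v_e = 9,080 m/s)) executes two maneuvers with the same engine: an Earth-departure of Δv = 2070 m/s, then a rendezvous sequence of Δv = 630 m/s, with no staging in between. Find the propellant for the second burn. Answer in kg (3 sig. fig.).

After the first burn: m = 23800 × exp(−2070/9080.0) = 23800 × 0.79615 = 18,948.4 kg.
After the second burn: m = 18,948.4 × exp(−630/9080.0) = 18,948.4 × 0.93297 = 17,678.3 kg.
Second-burn propellant = 18,948.4 − 17,678.3 = 1,270.1 kg.

propellant for the second burn ≈ 1270 kg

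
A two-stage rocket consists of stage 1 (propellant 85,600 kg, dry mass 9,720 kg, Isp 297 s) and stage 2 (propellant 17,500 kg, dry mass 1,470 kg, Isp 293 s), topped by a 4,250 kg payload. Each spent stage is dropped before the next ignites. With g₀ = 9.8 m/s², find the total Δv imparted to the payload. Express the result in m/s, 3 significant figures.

Δv ≈ 7750 m/s

Ignition mass of stage 1 = 85,600+9,720 + 17,500+1,470 + 4,250 = 118,540 kg.
Stage 1: m₀ = 118,540 kg, m_f = 118,540 − 85,600 = 32,940 kg; Δv = 297×9.8×ln(3.599) = 2910.6×1.2806 ≈ 3727 m/s.
Stage 2: m₀ = 23,220 kg, m_f = 23,220 − 17,500 = 5,720 kg; Δv = 293×9.8×ln(4.059) = 2871.4×1.4010 ≈ 4023 m/s.
Total Δv = 3727 + 4023 = 7750 m/s.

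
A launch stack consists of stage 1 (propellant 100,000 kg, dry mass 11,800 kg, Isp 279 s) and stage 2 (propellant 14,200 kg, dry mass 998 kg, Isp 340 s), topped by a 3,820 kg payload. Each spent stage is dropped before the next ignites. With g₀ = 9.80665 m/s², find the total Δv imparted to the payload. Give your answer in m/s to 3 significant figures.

Δv ≈ 8530 m/s

Ignition mass of stage 1 = 100,000+11,800 + 14,200+998 + 3,820 = 130,818 kg.
Stage 1: m₀ = 130,818 kg, m_f = 130,818 − 100,000 = 30,818 kg; Δv = 279×9.80665×ln(4.245) = 2736.1×1.4457 ≈ 3956 m/s.
Stage 2: m₀ = 19,018 kg, m_f = 19,018 − 14,200 = 4,818 kg; Δv = 340×9.80665×ln(3.947) = 3334.3×1.3730 ≈ 4578 m/s.
Total Δv = 3956 + 4578 = 8534 m/s.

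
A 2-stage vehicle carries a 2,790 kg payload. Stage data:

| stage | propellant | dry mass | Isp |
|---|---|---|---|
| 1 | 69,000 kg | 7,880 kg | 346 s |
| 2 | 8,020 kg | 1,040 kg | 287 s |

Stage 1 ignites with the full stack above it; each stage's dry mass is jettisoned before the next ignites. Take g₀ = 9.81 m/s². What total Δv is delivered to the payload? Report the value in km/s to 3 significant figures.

Δv ≈ 8.28 km/s

Ignition mass of stage 1 = 69,000+7,880 + 8,020+1,040 + 2,790 = 88,730 kg.
Stage 1: m₀ = 88,730 kg, m_f = 88,730 − 69,000 = 19,730 kg; Δv = 346×9.81×ln(4.497) = 3394.3×1.5035 ≈ 5103 m/s.
Stage 2: m₀ = 11,850 kg, m_f = 11,850 − 8,020 = 3,830 kg; Δv = 287×9.81×ln(3.094) = 2815.5×1.1295 ≈ 3180 m/s.
Total Δv = 5103 + 3180 = 8283 m/s.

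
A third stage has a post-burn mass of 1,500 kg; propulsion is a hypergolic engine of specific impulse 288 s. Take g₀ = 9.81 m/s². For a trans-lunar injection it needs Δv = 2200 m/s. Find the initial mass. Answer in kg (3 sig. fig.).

v_e = Isp · g₀ = 288 × 9.81 = 2825.3 m/s.
Rocket equation: m₀/m_f = exp(Δv / v_e) = exp(2200 / 2825.3) = exp(0.7787) = 2.1786.
m₀ = m_f × 2.1786 = 1,500 × 2.1786 = 3,267.9 kg.

initial mass ≈ 3270 kg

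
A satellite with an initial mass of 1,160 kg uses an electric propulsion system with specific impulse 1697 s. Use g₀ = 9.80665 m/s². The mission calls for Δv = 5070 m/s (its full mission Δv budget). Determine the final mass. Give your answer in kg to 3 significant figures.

v_e = Isp · g₀ = 1697 × 9.80665 = 16641.9 m/s.
m₀/m_f = exp(Δv / v_e) = exp(5070 / 16641.9) = exp(0.3047) = 1.3562.
m_f = m₀ / 1.3562 = 1,160 / 1.3562 = 855.331 kg.

final mass ≈ 855 kg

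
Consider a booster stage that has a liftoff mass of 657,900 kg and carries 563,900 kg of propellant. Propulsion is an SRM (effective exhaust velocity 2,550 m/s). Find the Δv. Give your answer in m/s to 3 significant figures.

Δv ≈ 4960 m/s

m_f = m₀ − m_prop = 657,900 − 563,900 = 94,000 kg.
By the Tsiolkovsky rocket equation, Δv = v_e · ln(m₀/m_f) = 2550.0 × ln(6.999) = 2550.0 × 1.9458 ≈ 4961.7 m/s.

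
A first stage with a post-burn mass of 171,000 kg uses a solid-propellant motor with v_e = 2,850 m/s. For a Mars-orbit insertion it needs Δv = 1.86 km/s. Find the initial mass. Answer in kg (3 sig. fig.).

m₀/m_f = exp(Δv / v_e) = exp(1860 / 2850.0) = exp(0.6526) = 1.9206.
m₀ = m_f × 1.9206 = 171,000 × 1.9206 = 328,423 kg.

initial mass ≈ 328000 kg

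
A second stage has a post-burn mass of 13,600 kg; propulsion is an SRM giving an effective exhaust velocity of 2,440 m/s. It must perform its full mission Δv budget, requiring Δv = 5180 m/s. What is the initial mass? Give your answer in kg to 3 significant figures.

initial mass ≈ 114000 kg

From the ideal rocket equation, m₀/m_f = exp(Δv / v_e) = exp(5180 / 2440.0) = exp(2.1230) = 8.3558.
m₀ = m_f × 8.3558 = 13,600 × 8.3558 = 113,639 kg.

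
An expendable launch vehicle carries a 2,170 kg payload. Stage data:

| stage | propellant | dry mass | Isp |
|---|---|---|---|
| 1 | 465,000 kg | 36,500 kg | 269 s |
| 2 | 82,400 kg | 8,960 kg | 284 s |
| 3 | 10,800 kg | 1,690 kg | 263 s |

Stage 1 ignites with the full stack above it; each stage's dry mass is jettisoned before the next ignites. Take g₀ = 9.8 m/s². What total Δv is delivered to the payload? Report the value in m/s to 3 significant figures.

Ignition mass of stage 1 = 465,000+36,500 + 82,400+8,960 + 10,800+1,690 + 2,170 = 607,520 kg.
Stage 1: m₀ = 607,520 kg, m_f = 607,520 − 465,000 = 142,520 kg; Δv = 269×9.8×ln(4.263) = 2636.2×1.4499 ≈ 3822 m/s.
Stage 2: m₀ = 106,020 kg, m_f = 106,020 − 82,400 = 23,620 kg; Δv = 284×9.8×ln(4.489) = 2783.2×1.5015 ≈ 4179 m/s.
Stage 3: m₀ = 14,660 kg, m_f = 14,660 − 10,800 = 3,860 kg; Δv = 263×9.8×ln(3.798) = 2577.4×1.3345 ≈ 3439 m/s.
Total Δv = 3822 + 4179 + 3439 = 11440 m/s.

Δv ≈ 11400 m/s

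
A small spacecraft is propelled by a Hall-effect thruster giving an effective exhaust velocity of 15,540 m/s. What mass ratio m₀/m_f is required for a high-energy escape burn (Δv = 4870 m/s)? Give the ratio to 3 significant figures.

mass ratio ≈ 1.37

m₀/m_f = exp(Δv / v_e) = exp(4870 / 15540.0) = exp(0.3134) = 1.3680.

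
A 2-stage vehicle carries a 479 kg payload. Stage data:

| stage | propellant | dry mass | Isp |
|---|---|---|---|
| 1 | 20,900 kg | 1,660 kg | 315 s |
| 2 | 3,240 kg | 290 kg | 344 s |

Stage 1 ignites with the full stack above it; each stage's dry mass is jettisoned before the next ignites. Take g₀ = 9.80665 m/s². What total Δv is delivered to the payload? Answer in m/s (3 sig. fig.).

Δv ≈ 10300 m/s

Ignition mass of stage 1 = 20,900+1,660 + 3,240+290 + 479 = 26,569 kg.
Stage 1: m₀ = 26,569 kg, m_f = 26,569 − 20,900 = 5,669 kg; Δv = 315×9.80665×ln(4.687) = 3089.1×1.5447 ≈ 4772 m/s.
Stage 2: m₀ = 4,009 kg, m_f = 4,009 − 3,240 = 769 kg; Δv = 344×9.80665×ln(5.213) = 3373.5×1.6512 ≈ 5570 m/s.
Total Δv = 4772 + 5570 = 10342 m/s.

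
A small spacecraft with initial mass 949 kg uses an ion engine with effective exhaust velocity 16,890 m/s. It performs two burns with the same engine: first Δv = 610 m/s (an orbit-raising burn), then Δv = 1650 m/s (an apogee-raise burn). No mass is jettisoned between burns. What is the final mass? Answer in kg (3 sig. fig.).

final mass ≈ 830 kg

After the first burn: m = 949 × exp(−610/16890.0) = 949 × 0.96453 = 915.339 kg.
After the second burn: m = 915.339 × exp(−1650/16890.0) = 915.339 × 0.90693 = 830.148 kg.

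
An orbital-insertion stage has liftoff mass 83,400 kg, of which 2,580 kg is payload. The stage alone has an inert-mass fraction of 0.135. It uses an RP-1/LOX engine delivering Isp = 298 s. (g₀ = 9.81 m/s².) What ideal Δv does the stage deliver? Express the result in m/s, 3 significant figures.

Δv ≈ 5330 m/s

Stage wet mass = m₀ − payload = 83,400 − 2,580 = 80,820 kg.
Stage dry mass = ε × stage wet mass = 0.135 × 80,820 = 10,910.7 kg.
Burnout mass m_f = stage dry + payload = 10,910.7 + 2,580 = 13,490.7 kg.
v_e = Isp · g₀ = 298 × 9.81 = 2923.4 m/s.
Rocket equation: Δv = v_e · ln(83,400/13,490.7) = 2923.4 × ln(6.182) = 2923.4 × 1.8216 ≈ 5325 m/s.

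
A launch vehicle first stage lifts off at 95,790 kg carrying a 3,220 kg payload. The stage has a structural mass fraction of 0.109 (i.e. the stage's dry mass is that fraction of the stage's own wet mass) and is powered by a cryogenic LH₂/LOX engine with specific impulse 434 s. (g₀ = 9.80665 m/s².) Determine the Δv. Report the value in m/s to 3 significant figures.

Stage wet mass = m₀ − payload = 95,790 − 3,220 = 92,570 kg.
Stage dry mass = ε × stage wet mass = 0.109 × 92,570 = 10,090.1 kg.
Burnout mass m_f = stage dry + payload = 10,090.1 + 3,220 = 13,310.1 kg.
v_e = Isp · g₀ = 434 × 9.80665 = 4256.1 m/s.
Rocket equation: Δv = v_e · ln(95,790/13,310.1) = 4256.1 × ln(7.197) = 4256.1 × 1.9736 ≈ 8400 m/s.

Δv ≈ 8400 m/s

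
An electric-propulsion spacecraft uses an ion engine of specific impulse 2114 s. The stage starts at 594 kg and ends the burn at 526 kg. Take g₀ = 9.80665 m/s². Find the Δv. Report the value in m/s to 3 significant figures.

v_e = Isp · g₀ = 2114 × 9.80665 = 20731.3 m/s.
Rocket equation: Δv = v_e · ln(m₀/m_f) = 20731.3 × ln(1.129) = 20731.3 × 0.1216 ≈ 2520.5 m/s.

Δv ≈ 2520 m/s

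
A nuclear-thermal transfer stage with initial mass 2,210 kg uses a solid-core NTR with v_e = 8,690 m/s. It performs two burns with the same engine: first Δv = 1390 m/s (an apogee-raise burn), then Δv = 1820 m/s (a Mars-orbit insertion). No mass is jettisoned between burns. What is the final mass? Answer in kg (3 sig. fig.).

After the first burn: m = 2210 × exp(−1390/8690.0) = 2210 × 0.85218 = 1,883.32 kg.
After the second burn: m = 1,883.32 × exp(−1820/8690.0) = 1,883.32 × 0.81104 = 1,527.45 kg.

final mass ≈ 1530 kg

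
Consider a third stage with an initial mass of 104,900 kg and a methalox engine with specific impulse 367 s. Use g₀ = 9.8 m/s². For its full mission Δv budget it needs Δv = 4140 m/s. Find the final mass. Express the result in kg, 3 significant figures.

final mass ≈ 33200 kg

v_e = Isp · g₀ = 367 × 9.8 = 3596.6 m/s.
Using Δv = v_e ln(m₀/m_f): m₀/m_f = exp(Δv / v_e) = exp(4140 / 3596.6) = exp(1.1511) = 3.1616.
m_f = m₀ / 3.1616 = 104,900 / 3.1616 = 33,179.4 kg.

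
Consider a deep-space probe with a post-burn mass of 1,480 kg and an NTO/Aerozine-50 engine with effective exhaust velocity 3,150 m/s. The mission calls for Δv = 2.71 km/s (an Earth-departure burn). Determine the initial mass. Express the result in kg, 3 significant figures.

Rocket equation: m₀/m_f = exp(Δv / v_e) = exp(2710 / 3150.0) = exp(0.8603) = 2.3639.
m₀ = m_f × 2.3639 = 1,480 × 2.3639 = 3,498.57 kg.

initial mass ≈ 3500 kg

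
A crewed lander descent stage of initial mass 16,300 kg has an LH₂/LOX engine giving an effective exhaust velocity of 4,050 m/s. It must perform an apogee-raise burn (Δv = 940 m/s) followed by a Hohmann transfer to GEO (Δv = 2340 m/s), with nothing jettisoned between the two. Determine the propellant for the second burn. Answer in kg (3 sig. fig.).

After the first burn: m = 16300 × exp(−940/4050.0) = 16300 × 0.79287 = 12,923.8 kg.
After the second burn: m = 12,923.8 × exp(−2340/4050.0) = 12,923.8 × 0.56114 = 7,252.06 kg.
Second-burn propellant = 12,923.8 − 7,252.06 = 5,671.74 kg.

propellant for the second burn ≈ 5670 kg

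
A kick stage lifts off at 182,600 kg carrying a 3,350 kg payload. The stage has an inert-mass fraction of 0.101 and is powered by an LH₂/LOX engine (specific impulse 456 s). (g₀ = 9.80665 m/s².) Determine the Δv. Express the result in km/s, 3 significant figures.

Δv ≈ 9.58 km/s

Stage wet mass = m₀ − payload = 182,600 − 3,350 = 179,250 kg.
Stage dry mass = ε × stage wet mass = 0.101 × 179,250 = 18,104.3 kg.
Burnout mass m_f = stage dry + payload = 18,104.3 + 3,350 = 21,454.3 kg.
v_e = Isp · g₀ = 456 × 9.80665 = 4471.8 m/s.
Δv = v_e · ln(182,600/21,454.3) = 4471.8 × ln(8.511) = 4471.8 × 2.1414 ≈ 9576 m/s.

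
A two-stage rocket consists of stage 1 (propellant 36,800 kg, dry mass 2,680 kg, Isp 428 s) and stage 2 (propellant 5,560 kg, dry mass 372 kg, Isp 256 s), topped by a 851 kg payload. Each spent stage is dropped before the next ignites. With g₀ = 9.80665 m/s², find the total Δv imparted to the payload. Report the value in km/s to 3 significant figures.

Δv ≈ 11.0 km/s

Ignition mass of stage 1 = 36,800+2,680 + 5,560+372 + 851 = 46,263 kg.
Stage 1: m₀ = 46,263 kg, m_f = 46,263 − 36,800 = 9,463 kg; Δv = 428×9.80665×ln(4.889) = 4197.2×1.5870 ≈ 6661 m/s.
Stage 2: m₀ = 6,783 kg, m_f = 6,783 − 5,560 = 1,223 kg; Δv = 256×9.80665×ln(5.546) = 2510.5×1.7131 ≈ 4301 m/s.
Total Δv = 6661 + 4301 = 10962 m/s.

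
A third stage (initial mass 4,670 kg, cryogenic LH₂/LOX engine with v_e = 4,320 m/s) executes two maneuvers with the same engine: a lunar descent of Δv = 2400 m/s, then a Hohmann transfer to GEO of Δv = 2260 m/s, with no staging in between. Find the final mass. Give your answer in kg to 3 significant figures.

final mass ≈ 1590 kg

After the first burn: m = 4670 × exp(−2400/4320.0) = 4670 × 0.57375 = 2,679.41 kg.
After the second burn: m = 2,679.41 × exp(−2260/4320.0) = 2,679.41 × 0.59265 = 1,587.95 kg.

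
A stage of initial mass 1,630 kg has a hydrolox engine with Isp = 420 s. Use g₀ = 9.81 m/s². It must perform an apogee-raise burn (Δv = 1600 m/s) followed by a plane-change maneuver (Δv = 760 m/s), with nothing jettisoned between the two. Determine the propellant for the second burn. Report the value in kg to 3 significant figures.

v_e = Isp · g₀ = 420 × 9.81 = 4120.2 m/s.
After the first burn: m = 1630 × exp(−1600/4120.2) = 1630 × 0.67819 = 1,105.45 kg.
After the second burn: m = 1,105.45 × exp(−760/4120.2) = 1,105.45 × 0.83156 = 919.248 kg.
Second-burn propellant = 1,105.45 − 919.248 = 186.202 kg.

propellant for the second burn ≈ 186 kg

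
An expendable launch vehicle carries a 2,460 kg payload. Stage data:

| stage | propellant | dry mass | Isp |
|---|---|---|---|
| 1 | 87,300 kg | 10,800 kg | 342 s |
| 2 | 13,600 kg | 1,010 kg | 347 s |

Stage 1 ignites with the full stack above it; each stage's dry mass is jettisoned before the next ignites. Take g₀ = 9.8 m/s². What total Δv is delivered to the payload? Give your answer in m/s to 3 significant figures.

Δv ≈ 10200 m/s

Ignition mass of stage 1 = 87,300+10,800 + 13,600+1,010 + 2,460 = 115,170 kg.
Stage 1: m₀ = 115,170 kg, m_f = 115,170 − 87,300 = 27,870 kg; Δv = 342×9.8×ln(4.132) = 3351.6×1.4189 ≈ 4755 m/s.
Stage 2: m₀ = 17,070 kg, m_f = 17,070 − 13,600 = 3,470 kg; Δv = 347×9.8×ln(4.919) = 3400.6×1.5932 ≈ 5418 m/s.
Total Δv = 4755 + 5418 = 10173 m/s.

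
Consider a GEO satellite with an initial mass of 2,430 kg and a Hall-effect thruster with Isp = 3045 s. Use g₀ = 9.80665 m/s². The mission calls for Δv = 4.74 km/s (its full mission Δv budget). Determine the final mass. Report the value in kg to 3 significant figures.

v_e = Isp · g₀ = 3045 × 9.80665 = 29861.2 m/s.
m₀/m_f = exp(Δv / v_e) = exp(4740 / 29861.2) = exp(0.1587) = 1.1720.
m_f = m₀ / 1.1720 = 2,430 / 1.1720 = 2,073.38 kg.

final mass ≈ 2070 kg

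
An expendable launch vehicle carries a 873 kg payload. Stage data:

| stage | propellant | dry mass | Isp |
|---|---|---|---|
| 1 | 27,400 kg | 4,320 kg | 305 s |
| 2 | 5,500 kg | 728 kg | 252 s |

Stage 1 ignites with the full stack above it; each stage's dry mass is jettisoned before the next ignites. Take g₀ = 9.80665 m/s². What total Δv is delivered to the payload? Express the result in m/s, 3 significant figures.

Δv ≈ 7340 m/s

Ignition mass of stage 1 = 27,400+4,320 + 5,500+728 + 873 = 38,821 kg.
Stage 1: m₀ = 38,821 kg, m_f = 38,821 − 27,400 = 11,421 kg; Δv = 305×9.80665×ln(3.399) = 2991.0×1.2235 ≈ 3660 m/s.
Stage 2: m₀ = 7,101 kg, m_f = 7,101 − 5,500 = 1,601 kg; Δv = 252×9.80665×ln(4.435) = 2471.3×1.4896 ≈ 3681 m/s.
Total Δv = 3660 + 3681 = 7341 m/s.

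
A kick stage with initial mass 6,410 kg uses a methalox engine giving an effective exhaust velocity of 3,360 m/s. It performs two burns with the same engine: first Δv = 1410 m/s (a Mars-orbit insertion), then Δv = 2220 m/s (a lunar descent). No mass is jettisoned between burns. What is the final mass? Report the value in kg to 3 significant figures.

final mass ≈ 2180 kg

After the first burn: m = 6410 × exp(−1410/3360.0) = 6410 × 0.65728 = 4,213.16 kg.
After the second burn: m = 4,213.16 × exp(−2220/3360.0) = 4,213.16 × 0.51648 = 2,176.01 kg.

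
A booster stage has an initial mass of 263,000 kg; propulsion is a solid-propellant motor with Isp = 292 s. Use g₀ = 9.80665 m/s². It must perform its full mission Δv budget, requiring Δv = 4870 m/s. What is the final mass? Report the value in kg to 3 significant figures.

v_e = Isp · g₀ = 292 × 9.80665 = 2863.5 m/s.
Using Δv = v_e ln(m₀/m_f): m₀/m_f = exp(Δv / v_e) = exp(4870 / 2863.5) = exp(1.7007) = 5.4777.
m_f = m₀ / 5.4777 = 263,000 / 5.4777 = 48,012.9 kg.

final mass ≈ 48000 kg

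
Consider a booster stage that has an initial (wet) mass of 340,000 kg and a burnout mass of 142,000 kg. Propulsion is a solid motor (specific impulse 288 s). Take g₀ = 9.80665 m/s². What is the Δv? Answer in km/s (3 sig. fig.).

v_e = Isp · g₀ = 288 × 9.80665 = 2824.3 m/s.
Δv = v_e · ln(m₀/m_f) = 2824.3 × ln(2.394) = 2824.3 × 0.8731 ≈ 2466.0 m/s.

Δv ≈ 2.47 km/s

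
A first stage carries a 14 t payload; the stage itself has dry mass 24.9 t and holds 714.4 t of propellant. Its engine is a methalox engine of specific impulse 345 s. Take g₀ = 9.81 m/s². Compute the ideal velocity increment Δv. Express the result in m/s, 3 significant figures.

v_e = Isp · g₀ = 345 × 9.81 = 3384.5 m/s.
m₀ = payload + dry + propellant = 14 + 24.9 + 714.4 = 753.3 t.
m_f = payload + dry = 14 + 24.9 = 38.9 t.
Using Δv = v_e ln(m₀/m_f): Δv = v_e · ln(m₀/m_f) = 3384.5 × ln(19.37) = 3384.5 × 2.9635 ≈ 10029.7 m/s.

Δv ≈ 10000 m/s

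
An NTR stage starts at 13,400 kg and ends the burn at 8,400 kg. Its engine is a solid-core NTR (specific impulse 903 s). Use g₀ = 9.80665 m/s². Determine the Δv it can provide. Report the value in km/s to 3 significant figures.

Δv ≈ 4.14 km/s

v_e = Isp · g₀ = 903 × 9.80665 = 8855.4 m/s.
Δv = v_e · ln(m₀/m_f) = 8855.4 × ln(1.595) = 8855.4 × 0.4670 ≈ 4135.7 m/s.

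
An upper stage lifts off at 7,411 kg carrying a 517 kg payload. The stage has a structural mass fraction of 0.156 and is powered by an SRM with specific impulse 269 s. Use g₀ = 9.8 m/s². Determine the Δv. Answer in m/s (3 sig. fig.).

Stage wet mass = m₀ − payload = 7,411 − 517 = 6,894 kg.
Stage dry mass = ε × stage wet mass = 0.156 × 6,894 = 1,075.46 kg.
Burnout mass m_f = stage dry + payload = 1,075.46 + 517 = 1,592.46 kg.
v_e = Isp · g₀ = 269 × 9.8 = 2636.2 m/s.
From the ideal rocket equation, Δv = v_e · ln(7,411/1,592.46) = 2636.2 × ln(4.654) = 2636.2 × 1.5377 ≈ 4054 m/s.

Δv ≈ 4050 m/s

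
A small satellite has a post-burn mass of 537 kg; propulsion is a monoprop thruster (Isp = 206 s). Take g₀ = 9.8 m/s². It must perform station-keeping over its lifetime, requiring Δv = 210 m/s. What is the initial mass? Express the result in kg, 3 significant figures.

initial mass ≈ 596 kg

v_e = Isp · g₀ = 206 × 9.8 = 2018.8 m/s.
From the ideal rocket equation, m₀/m_f = exp(Δv / v_e) = exp(210 / 2018.8) = exp(0.1040) = 1.1096.
m₀ = m_f × 1.1096 = 537 × 1.1096 = 595.855 kg.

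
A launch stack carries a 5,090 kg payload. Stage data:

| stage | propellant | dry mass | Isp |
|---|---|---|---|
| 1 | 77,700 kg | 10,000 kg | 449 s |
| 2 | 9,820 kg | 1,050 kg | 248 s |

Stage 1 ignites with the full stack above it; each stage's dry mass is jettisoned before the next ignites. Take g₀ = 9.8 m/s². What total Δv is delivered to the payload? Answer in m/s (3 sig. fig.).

Δv ≈ 8410 m/s

Ignition mass of stage 1 = 77,700+10,000 + 9,820+1,050 + 5,090 = 103,660 kg.
Stage 1: m₀ = 103,660 kg, m_f = 103,660 − 77,700 = 25,960 kg; Δv = 449×9.8×ln(3.993) = 4400.2×1.3846 ≈ 6092 m/s.
Stage 2: m₀ = 15,960 kg, m_f = 15,960 − 9,820 = 6,140 kg; Δv = 248×9.8×ln(2.599) = 2430.4×0.9553 ≈ 2322 m/s.
Total Δv = 6092 + 2322 = 8414 m/s.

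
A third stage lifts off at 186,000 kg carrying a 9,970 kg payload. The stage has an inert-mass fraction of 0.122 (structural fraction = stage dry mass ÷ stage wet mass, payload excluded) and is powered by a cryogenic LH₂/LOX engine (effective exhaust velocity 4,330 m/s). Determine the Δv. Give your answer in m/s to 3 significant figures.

Stage wet mass = m₀ − payload = 186,000 − 9,970 = 176,030 kg.
Stage dry mass = ε × stage wet mass = 0.122 × 176,030 = 21,475.7 kg.
Burnout mass m_f = stage dry + payload = 21,475.7 + 9,970 = 31,445.7 kg.
Δv = v_e · ln(186,000/31,445.7) = 4330.0 × ln(5.915) = 4330.0 × 1.7775 ≈ 7697 m/s.

Δv ≈ 7700 m/s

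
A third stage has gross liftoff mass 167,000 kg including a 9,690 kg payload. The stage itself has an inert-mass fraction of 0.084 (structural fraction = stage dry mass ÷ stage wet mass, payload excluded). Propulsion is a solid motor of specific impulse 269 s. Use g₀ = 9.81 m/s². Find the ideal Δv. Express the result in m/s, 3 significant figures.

Stage wet mass = m₀ − payload = 167,000 − 9,690 = 157,310 kg.
Stage dry mass = ε × stage wet mass = 0.084 × 157,310 = 13,214 kg.
Burnout mass m_f = stage dry + payload = 13,214 + 9,690 = 22,904 kg.
v_e = Isp · g₀ = 269 × 9.81 = 2638.9 m/s.
Rocket equation: Δv = v_e · ln(167,000/22,904) = 2638.9 × ln(7.291) = 2638.9 × 1.9867 ≈ 5243 m/s.

Δv ≈ 5240 m/s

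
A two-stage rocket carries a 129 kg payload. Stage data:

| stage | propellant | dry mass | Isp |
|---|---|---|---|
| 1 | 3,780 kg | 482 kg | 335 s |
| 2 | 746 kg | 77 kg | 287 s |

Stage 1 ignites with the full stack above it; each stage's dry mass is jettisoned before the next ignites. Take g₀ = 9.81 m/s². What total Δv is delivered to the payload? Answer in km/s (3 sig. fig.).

Ignition mass of stage 1 = 3,780+482 + 746+77 + 129 = 5,214 kg.
Stage 1: m₀ = 5,214 kg, m_f = 5,214 − 3,780 = 1,434 kg; Δv = 335×9.81×ln(3.636) = 3286.4×1.2909 ≈ 4242 m/s.
Stage 2: m₀ = 952 kg, m_f = 952 − 746 = 206 kg; Δv = 287×9.81×ln(4.621) = 2815.5×1.5307 ≈ 4310 m/s.
Total Δv = 4242 + 4310 = 8552 m/s.

Δv ≈ 8.55 km/s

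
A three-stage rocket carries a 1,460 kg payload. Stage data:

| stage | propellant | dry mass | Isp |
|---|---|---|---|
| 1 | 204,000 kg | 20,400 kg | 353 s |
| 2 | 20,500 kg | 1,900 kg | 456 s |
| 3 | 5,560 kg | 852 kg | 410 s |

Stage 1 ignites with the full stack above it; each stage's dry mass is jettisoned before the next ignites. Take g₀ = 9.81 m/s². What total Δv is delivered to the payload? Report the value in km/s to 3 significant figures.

Ignition mass of stage 1 = 204,000+20,400 + 20,500+1,900 + 5,560+852 + 1,460 = 254,672 kg.
Stage 1: m₀ = 254,672 kg, m_f = 254,672 − 204,000 = 50,672 kg; Δv = 353×9.81×ln(5.026) = 3462.9×1.6146 ≈ 5591 m/s.
Stage 2: m₀ = 30,272 kg, m_f = 30,272 − 20,500 = 9,772 kg; Δv = 456×9.81×ln(3.098) = 4473.4×1.1307 ≈ 5058 m/s.
Stage 3: m₀ = 7,872 kg, m_f = 7,872 − 5,560 = 2,312 kg; Δv = 410×9.81×ln(3.405) = 4022.1×1.2252 ≈ 4928 m/s.
Total Δv = 5591 + 5058 + 4928 = 15577 m/s.

Δv ≈ 15.6 km/s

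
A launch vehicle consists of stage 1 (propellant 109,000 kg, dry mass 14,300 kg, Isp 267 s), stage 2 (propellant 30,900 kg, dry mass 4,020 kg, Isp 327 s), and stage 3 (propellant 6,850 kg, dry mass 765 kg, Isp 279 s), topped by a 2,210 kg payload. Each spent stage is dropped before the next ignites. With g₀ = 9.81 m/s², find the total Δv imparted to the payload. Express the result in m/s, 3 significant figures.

Δv ≈ 9770 m/s

Ignition mass of stage 1 = 109,000+14,300 + 30,900+4,020 + 6,850+765 + 2,210 = 168,045 kg.
Stage 1: m₀ = 168,045 kg, m_f = 168,045 − 109,000 = 59,045 kg; Δv = 267×9.81×ln(2.846) = 2619.3×1.0459 ≈ 2740 m/s.
Stage 2: m₀ = 44,745 kg, m_f = 44,745 − 30,900 = 13,845 kg; Δv = 327×9.81×ln(3.232) = 3207.9×1.1731 ≈ 3763 m/s.
Stage 3: m₀ = 9,825 kg, m_f = 9,825 − 6,850 = 2,975 kg; Δv = 279×9.81×ln(3.303) = 2737.0×1.1947 ≈ 3270 m/s.
Total Δv = 2740 + 3763 + 3270 = 9773 m/s.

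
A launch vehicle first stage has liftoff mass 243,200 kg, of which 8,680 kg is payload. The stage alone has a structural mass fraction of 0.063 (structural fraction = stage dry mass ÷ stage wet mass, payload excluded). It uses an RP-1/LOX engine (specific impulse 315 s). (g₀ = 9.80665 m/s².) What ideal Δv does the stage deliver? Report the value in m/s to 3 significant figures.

Stage wet mass = m₀ − payload = 243,200 − 8,680 = 234,520 kg.
Stage dry mass = ε × stage wet mass = 0.063 × 234,520 = 14,774.8 kg.
Burnout mass m_f = stage dry + payload = 14,774.8 + 8,680 = 23,454.8 kg.
v_e = Isp · g₀ = 315 × 9.80665 = 3089.1 m/s.
Δv = v_e · ln(243,200/23,454.8) = 3089.1 × ln(10.37) = 3089.1 × 2.3388 ≈ 7225 m/s.

Δv ≈ 7220 m/s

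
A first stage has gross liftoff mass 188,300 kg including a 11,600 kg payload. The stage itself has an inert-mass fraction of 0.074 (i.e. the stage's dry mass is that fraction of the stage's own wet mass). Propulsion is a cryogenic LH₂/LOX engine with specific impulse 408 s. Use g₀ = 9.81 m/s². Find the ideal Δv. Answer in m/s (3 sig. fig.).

Stage wet mass = m₀ − payload = 188,300 − 11,600 = 176,700 kg.
Stage dry mass = ε × stage wet mass = 0.074 × 176,700 = 13,075.8 kg.
Burnout mass m_f = stage dry + payload = 13,075.8 + 11,600 = 24,675.8 kg.
v_e = Isp · g₀ = 408 × 9.81 = 4002.5 m/s.
Rocket equation: Δv = v_e · ln(188,300/24,675.8) = 4002.5 × ln(7.631) = 4002.5 × 2.0322 ≈ 8134 m/s.

Δv ≈ 8130 m/s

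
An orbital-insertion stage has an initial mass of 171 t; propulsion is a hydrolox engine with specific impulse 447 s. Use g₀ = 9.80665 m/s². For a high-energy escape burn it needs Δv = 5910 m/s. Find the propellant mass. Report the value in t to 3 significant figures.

v_e = Isp · g₀ = 447 × 9.80665 = 4383.6 m/s.
m₀/m_f = exp(Δv / v_e) = exp(5910 / 4383.6) = exp(1.3482) = 3.8505.
m_f = 171 / 3.8505 = 44.4098 t, so propellant = m₀ − m_f = 171 − 44.4098 = 126.5902 t.

propellant mass ≈ 127 t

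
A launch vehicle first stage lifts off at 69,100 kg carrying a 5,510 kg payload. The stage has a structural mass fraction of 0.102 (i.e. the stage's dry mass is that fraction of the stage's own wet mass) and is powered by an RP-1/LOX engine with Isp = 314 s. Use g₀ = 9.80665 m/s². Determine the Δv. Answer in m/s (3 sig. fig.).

Δv ≈ 5390 m/s

Stage wet mass = m₀ − payload = 69,100 − 5,510 = 63,590 kg.
Stage dry mass = ε × stage wet mass = 0.102 × 63,590 = 6,486.18 kg.
Burnout mass m_f = stage dry + payload = 6,486.18 + 5,510 = 11,996.18 kg.
v_e = Isp · g₀ = 314 × 9.80665 = 3079.3 m/s.
From the ideal rocket equation, Δv = v_e · ln(69,100/11,996.18) = 3079.3 × ln(5.76) = 3079.3 × 1.7510 ≈ 5392 m/s.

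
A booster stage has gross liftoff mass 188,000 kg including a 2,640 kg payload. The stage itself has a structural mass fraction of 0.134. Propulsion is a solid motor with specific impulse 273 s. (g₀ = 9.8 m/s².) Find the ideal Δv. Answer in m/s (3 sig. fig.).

Δv ≈ 5140 m/s

Stage wet mass = m₀ − payload = 188,000 − 2,640 = 185,360 kg.
Stage dry mass = ε × stage wet mass = 0.134 × 185,360 = 24,838.2 kg.
Burnout mass m_f = stage dry + payload = 24,838.2 + 2,640 = 27,478.2 kg.
v_e = Isp · g₀ = 273 × 9.8 = 2675.4 m/s.
From the ideal rocket equation, Δv = v_e · ln(188,000/27,478.2) = 2675.4 × ln(6.842) = 2675.4 × 1.9230 ≈ 5145 m/s.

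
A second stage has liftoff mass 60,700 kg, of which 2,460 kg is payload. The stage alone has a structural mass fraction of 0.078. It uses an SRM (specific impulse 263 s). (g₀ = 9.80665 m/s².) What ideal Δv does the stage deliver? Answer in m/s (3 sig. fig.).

Stage wet mass = m₀ − payload = 60,700 − 2,460 = 58,240 kg.
Stage dry mass = ε × stage wet mass = 0.078 × 58,240 = 4,542.72 kg.
Burnout mass m_f = stage dry + payload = 4,542.72 + 2,460 = 7,002.72 kg.
v_e = Isp · g₀ = 263 × 9.80665 = 2579.1 m/s.
Δv = v_e · ln(60,700/7,002.72) = 2579.1 × ln(8.668) = 2579.1 × 2.1596 ≈ 5570 m/s.

Δv ≈ 5570 m/s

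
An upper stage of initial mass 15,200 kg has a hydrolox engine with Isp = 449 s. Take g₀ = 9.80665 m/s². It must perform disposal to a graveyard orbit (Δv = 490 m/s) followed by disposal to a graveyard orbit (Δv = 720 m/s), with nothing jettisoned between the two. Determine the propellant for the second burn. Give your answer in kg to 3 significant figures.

propellant for the second burn ≈ 2050 kg

v_e = Isp · g₀ = 449 × 9.80665 = 4403.2 m/s.
After the first burn: m = 15200 × exp(−490/4403.2) = 15200 × 0.89469 = 13,599.3 kg.
After the second burn: m = 13,599.3 × exp(−720/4403.2) = 13,599.3 × 0.84915 = 11,547.8 kg.
Second-burn propellant = 13,599.3 − 11,547.8 = 2,051.5 kg.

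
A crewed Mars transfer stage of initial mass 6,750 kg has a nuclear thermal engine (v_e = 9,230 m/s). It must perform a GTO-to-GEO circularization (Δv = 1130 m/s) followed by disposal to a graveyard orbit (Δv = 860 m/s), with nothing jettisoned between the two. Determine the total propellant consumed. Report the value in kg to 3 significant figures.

total propellant consumed ≈ 1310 kg

After the first burn: m = 6750 × exp(−1130/9230.0) = 6750 × 0.88477 = 5,972.2 kg.
After the second burn: m = 5,972.2 × exp(−860/9230.0) = 5,972.2 × 0.91103 = 5,440.85 kg.
Total propellant = m₀ − m_final = 6750 − 5,440.85 = 1,309.15 kg.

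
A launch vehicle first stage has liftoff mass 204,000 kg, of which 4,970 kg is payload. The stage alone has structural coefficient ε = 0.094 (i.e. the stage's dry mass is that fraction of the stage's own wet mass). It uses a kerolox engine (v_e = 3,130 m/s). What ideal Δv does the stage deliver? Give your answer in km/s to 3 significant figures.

Δv ≈ 6.74 km/s

Stage wet mass = m₀ − payload = 204,000 − 4,970 = 199,030 kg.
Stage dry mass = ε × stage wet mass = 0.094 × 199,030 = 18,708.8 kg.
Burnout mass m_f = stage dry + payload = 18,708.8 + 4,970 = 23,678.8 kg.
From the ideal rocket equation, Δv = v_e · ln(204,000/23,678.8) = 3130.0 × ln(8.615) = 3130.0 × 2.1535 ≈ 6741 m/s.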